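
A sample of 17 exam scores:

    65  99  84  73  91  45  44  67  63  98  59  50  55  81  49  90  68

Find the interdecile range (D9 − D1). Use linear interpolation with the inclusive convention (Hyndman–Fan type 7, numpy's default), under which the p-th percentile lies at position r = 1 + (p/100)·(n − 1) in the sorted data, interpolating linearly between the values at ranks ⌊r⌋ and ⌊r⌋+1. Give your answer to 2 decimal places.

Sorted: 44, 45, 49, 50, 55, 59, 63, 65, 67, 68, 73, 81, 84, 90, 91, 98, 99.
n = 17.
P10: r = 2.6; ranks 2–3 are 45, 49; interpolating gives 47.4.
P90: r = 15.4; ranks 15–16 are 91, 98; interpolating gives 93.8.
Difference: 93.8 − 47.4 = 46.4.

46.40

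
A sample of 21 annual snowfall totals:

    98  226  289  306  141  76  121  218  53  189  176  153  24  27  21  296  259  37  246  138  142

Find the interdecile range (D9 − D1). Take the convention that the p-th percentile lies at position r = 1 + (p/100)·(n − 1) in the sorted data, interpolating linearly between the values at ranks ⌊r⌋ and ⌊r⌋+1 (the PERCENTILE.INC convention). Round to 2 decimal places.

Sorted: 21, 24, 27, 37, 53, 76, 98, 121, 138, 141, 142, 153, 176, 189, 218, 226, 246, 259, 289, 296, 306.
n = 21.
P10: r = 3 (integer) → 27.
P90: r = 19 (integer) → 289.
Difference: 289 − 27 = 262.

262.00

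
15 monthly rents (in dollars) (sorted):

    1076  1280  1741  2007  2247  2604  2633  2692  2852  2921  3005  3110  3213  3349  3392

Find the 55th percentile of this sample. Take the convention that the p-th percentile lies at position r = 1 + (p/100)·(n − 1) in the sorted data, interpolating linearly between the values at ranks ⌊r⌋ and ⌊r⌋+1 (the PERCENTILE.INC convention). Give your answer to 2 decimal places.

n = 15.
r = 1 + (55/100)·(15 − 1) = 1 + 7.7 = 8.7.
Rank 8 is 2692 and rank 9 is 2852.
Interpolate: 2692 + 0.7·(2852 − 2692) = 2692 + 0.7·160 = 2804.

2804.00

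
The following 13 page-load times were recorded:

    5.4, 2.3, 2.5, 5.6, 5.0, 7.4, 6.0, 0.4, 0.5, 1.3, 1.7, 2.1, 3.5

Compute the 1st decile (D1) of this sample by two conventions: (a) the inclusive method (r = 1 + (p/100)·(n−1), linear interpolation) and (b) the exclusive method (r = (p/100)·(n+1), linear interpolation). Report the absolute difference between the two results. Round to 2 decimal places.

0.22

Sorted: 0.4, 0.5, 1.3, 1.7, 2.1, 2.3, 2.5, 3.5, 5.0, 5.4, 5.6, 6.0, 7.4.
n = 13.
(a) r = 2.2; between ranks 2 (0.5) and 3 (1.3): 0.66.
(b) r = 1.4; between ranks 1 (0.4) and 2 (0.5): 0.44.
|0.66 − 0.44| = 0.22.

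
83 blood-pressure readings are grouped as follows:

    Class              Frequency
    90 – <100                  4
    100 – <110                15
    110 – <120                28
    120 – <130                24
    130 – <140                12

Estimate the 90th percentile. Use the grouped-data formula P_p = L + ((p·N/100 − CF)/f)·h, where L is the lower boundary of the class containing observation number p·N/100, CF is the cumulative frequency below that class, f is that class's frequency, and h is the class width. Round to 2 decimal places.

N = 83; target position k = 90/100 · 83 = 74.7.
Cumulative frequencies: 4, 19, 47, 71, 83.
Observation 74.7 falls in the class 130 – <140.
L = 130, CF = 71, f = 12, h = 10.
P90 = 130 + ((74.7 − 71)/12)·10 = 130 + 3.08333 = 133.083.

133.08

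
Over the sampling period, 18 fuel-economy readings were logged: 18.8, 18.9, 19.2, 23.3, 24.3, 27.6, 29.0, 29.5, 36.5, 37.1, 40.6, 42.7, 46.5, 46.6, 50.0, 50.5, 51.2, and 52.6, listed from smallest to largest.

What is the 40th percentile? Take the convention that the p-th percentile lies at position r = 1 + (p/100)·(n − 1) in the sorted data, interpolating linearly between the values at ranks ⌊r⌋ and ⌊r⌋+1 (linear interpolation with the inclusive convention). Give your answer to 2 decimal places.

n = 18.
r = 1 + (40/100)·(18 − 1) = 1 + 6.8 = 7.8.
Rank 7 is 29.0 and rank 8 is 29.5.
Interpolate: 29.0 + 0.8·(29.5 − 29.0) = 29.0 + 0.8·0.5 = 29.4.

29.40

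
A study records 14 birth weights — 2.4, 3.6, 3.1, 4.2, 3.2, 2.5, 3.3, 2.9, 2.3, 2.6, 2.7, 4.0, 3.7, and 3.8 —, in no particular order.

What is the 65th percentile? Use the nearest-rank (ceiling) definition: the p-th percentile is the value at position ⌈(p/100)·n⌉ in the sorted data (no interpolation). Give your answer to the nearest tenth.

Sorted: 2.3, 2.4, 2.5, 2.6, 2.7, 2.9, 3.1, 3.2, 3.3, 3.6, 3.7, 3.8, 4.0, 4.2.
n = 14.
Position = ⌈65/100 · 14⌉ = ⌈9.1⌉ = 10.
The value at rank 10 is 3.6.

3.6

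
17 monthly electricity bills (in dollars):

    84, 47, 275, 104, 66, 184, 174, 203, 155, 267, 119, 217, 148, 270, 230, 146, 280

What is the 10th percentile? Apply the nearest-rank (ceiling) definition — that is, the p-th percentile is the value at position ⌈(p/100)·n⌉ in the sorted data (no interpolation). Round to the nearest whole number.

66

Sorted: 47, 66, 84, 104, 119, 146, 148, 155, 174, 184, 203, 217, 230, 267, 270, 275, 280.
n = 17.
Position = ⌈10/100 · 17⌉ = ⌈1.7⌉ = 2.
The value at rank 2 is 66.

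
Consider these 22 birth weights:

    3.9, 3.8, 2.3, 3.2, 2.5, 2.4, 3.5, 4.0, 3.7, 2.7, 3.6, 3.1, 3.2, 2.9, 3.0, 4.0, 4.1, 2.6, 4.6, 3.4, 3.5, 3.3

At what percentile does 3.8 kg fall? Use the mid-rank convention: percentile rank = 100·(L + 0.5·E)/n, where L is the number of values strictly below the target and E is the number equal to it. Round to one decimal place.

75.0

Sorted: 2.3, 2.4, 2.5, 2.6, 2.7, 2.9, 3.0, 3.1, 3.2, 3.2, 3.3, 3.4, 3.5, 3.5, 3.6, 3.7, 3.8, 3.9, 4.0, 4.0, 4.1, 4.6.
Count below 3.8: L = 16; count equal: E = 1; n = 22.
Percentile rank = 100·(16 + 0.5·1)/22 = 100·16.5/22 = 75.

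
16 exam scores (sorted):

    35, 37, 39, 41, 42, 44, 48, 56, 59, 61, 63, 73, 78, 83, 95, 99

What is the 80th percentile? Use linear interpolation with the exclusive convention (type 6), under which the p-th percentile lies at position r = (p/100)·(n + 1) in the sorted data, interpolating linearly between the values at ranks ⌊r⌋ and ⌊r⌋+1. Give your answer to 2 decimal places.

n = 16.
r = (80/100)·(16 + 1) = 13.6.
Rank 13 is 78 and rank 14 is 83.
Interpolate: 78 + 0.6·(83 − 78) = 78 + 0.6·5 = 81.

81.00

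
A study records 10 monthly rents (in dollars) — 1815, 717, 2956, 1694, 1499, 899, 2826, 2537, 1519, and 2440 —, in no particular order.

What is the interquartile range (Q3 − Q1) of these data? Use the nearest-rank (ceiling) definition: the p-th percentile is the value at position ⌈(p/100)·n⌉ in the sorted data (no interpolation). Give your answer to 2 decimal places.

1038.00

Sorted: 717, 899, 1499, 1519, 1694, 1815, 2440, 2537, 2826, 2956.
n = 10.
P25: rank ⌈25/100·10⌉ = 3 → 1499.
P75: rank ⌈75/100·10⌉ = 8 → 2537.
Difference: 2537 − 1499 = 1038.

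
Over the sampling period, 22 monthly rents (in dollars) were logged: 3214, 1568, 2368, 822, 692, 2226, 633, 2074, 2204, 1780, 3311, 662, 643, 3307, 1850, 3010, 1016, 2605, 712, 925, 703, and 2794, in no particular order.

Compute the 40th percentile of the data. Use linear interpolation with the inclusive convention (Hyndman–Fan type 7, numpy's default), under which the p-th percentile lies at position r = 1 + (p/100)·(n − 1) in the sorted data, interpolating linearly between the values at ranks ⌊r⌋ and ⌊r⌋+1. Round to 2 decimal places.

Sorted: 633, 643, 662, 692, 703, 712, 822, 925, 1016, 1568, 1780, 1850, 2074, 2204, 2226, 2368, 2605, 2794, 3010, 3214, 3307, 3311.
n = 22.
r = 1 + (40/100)·(22 − 1) = 1 + 8.4 = 9.4.
Rank 9 is 1016 and rank 10 is 1568.
Interpolate: 1016 + 0.4·(1568 − 1016) = 1016 + 0.4·552 = 1236.8.

1236.80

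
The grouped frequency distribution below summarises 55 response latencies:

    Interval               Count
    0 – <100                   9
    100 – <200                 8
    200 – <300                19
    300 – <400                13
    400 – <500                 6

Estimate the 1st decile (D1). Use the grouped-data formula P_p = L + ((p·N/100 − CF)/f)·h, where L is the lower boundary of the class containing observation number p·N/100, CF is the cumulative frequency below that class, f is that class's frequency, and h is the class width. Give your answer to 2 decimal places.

N = 55; target position k = 10/100 · 55 = 5.5.
Cumulative frequencies: 9, 17, 36, 49, 55.
Observation 5.5 falls in the class 0 – <100.
L = 0, CF = 0, f = 9, h = 100.
P10 = 0 + ((5.5 − 0)/9)·100 = 0 + 61.1111 = 61.1111.

61.11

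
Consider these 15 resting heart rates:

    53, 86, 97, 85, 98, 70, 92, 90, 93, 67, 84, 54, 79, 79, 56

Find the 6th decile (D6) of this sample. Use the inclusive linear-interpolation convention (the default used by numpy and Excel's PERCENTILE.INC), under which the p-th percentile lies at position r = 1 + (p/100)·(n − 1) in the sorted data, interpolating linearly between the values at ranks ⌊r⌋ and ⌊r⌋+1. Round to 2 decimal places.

Sorted: 53, 54, 56, 67, 70, 79, 79, 84, 85, 86, 90, 92, 93, 97, 98.
n = 15.
r = 1 + (60/100)·(15 − 1) = 1 + 8.4 = 9.4.
Rank 9 is 85 and rank 10 is 86.
Interpolate: 85 + 0.4·(86 − 85) = 85 + 0.4·1 = 85.4.

85.40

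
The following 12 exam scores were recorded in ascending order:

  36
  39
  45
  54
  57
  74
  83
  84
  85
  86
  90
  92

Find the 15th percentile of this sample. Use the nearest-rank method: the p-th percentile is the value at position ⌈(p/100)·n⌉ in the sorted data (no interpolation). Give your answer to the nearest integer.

39

n = 12.
Position = ⌈15/100 · 12⌉ = ⌈1.8⌉ = 2.
The value at rank 2 is 39.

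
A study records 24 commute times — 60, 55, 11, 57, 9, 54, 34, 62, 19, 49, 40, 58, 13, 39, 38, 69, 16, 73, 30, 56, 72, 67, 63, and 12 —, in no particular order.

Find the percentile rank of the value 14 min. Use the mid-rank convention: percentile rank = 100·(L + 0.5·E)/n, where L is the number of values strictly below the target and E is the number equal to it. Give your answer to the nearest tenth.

Sorted: 9, 11, 12, 13, 16, 19, 30, 34, 38, 39, 40, 49, 54, 55, 56, 57, 58, 60, 62, 63, 67, 69, 72, 73.
Count below 14: L = 4; count equal: E = 0; n = 24.
Percentile rank = 100·(4 + 0.5·0)/24 = 100·4/24 = 16.67.

16.7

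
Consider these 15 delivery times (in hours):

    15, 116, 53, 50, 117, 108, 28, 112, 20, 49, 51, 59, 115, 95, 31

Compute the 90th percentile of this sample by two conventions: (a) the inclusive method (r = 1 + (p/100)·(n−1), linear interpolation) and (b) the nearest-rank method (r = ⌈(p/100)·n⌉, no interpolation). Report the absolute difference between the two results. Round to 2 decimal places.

0.40

Sorted: 15, 20, 28, 31, 49, 50, 51, 53, 59, 95, 108, 112, 115, 116, 117.
n = 15.
(a) r = 13.6; between ranks 13 (115) and 14 (116): 115.6.
(b) the nearest-rank method: rank 14 → 116.
|115.6 − 116| = 0.4.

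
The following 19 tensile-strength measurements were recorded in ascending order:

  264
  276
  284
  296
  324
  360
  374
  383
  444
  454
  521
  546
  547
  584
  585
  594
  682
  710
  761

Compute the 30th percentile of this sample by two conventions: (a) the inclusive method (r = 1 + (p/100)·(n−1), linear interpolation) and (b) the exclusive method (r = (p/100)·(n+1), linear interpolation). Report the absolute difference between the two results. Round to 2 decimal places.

n = 19.
(a) r = 6.4; between ranks 6 (360) and 7 (374): 365.6.
(b) r = 6 → value at rank 6 = 360.
|365.6 − 360| = 5.6.

5.60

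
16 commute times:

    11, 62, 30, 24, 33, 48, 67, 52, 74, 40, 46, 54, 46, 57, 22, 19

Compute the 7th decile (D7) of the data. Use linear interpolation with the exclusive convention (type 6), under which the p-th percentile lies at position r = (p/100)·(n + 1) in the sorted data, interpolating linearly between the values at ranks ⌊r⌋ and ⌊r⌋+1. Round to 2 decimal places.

53.80

Sorted: 11, 19, 22, 24, 30, 33, 40, 46, 46, 48, 52, 54, 57, 62, 67, 74.
n = 16.
r = (70/100)·(16 + 1) = 11.9.
Rank 11 is 52 and rank 12 is 54.
Interpolate: 52 + 0.9·(54 − 52) = 52 + 0.9·2 = 53.8.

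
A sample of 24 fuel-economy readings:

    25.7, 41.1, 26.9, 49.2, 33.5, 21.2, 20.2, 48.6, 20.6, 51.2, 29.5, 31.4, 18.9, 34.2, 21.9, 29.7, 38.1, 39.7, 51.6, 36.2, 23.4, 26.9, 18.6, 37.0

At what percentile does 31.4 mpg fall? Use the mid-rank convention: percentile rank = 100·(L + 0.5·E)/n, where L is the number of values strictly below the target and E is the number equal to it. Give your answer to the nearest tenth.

52.1

Sorted: 18.6, 18.9, 20.2, 20.6, 21.2, 21.9, 23.4, 25.7, 26.9, 26.9, 29.5, 29.7, 31.4, 33.5, 34.2, 36.2, 37.0, 38.1, 39.7, 41.1, 48.6, 49.2, 51.2, 51.6.
Count below 31.4: L = 12; count equal: E = 1; n = 24.
Percentile rank = 100·(12 + 0.5·1)/24 = 100·12.5/24 = 52.08.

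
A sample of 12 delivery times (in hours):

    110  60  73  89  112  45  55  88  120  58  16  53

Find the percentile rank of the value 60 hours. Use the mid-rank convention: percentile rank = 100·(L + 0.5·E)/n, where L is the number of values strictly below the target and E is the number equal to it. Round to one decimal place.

45.8

Sorted: 16, 45, 53, 55, 58, 60, 73, 88, 89, 110, 112, 120.
Count below 60: L = 5; count equal: E = 1; n = 12.
Percentile rank = 100·(5 + 0.5·1)/12 = 100·5.5/12 = 45.83.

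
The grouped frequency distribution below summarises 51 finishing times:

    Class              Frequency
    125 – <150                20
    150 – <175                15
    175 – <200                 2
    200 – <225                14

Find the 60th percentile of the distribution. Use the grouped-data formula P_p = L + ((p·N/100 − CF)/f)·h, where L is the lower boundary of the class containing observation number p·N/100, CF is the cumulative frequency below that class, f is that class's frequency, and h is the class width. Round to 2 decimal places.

167.67

N = 51; target position k = 60/100 · 51 = 30.6.
Cumulative frequencies: 20, 35, 37, 51.
Observation 30.6 falls in the class 150 – <175.
L = 150, CF = 20, f = 15, h = 25.
P60 = 150 + ((30.6 − 20)/15)·25 = 150 + 17.6667 = 167.667.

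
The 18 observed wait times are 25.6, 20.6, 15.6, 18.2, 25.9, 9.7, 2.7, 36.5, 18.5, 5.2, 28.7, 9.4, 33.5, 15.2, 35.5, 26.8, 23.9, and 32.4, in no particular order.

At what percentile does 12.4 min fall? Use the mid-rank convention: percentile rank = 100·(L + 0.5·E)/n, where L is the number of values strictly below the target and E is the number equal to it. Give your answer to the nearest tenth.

Sorted: 2.7, 5.2, 9.4, 9.7, 15.2, 15.6, 18.2, 18.5, 20.6, 23.9, 25.6, 25.9, 26.8, 28.7, 32.4, 33.5, 35.5, 36.5.
Count below 12.4: L = 4; count equal: E = 0; n = 18.
Percentile rank = 100·(4 + 0.5·0)/18 = 100·4/18 = 22.22.

22.2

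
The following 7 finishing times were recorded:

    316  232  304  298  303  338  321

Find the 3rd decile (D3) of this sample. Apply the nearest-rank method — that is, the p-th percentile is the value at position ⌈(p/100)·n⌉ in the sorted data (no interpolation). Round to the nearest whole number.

303

Sorted: 232, 298, 303, 304, 316, 321, 338.
n = 7.
Position = ⌈30/100 · 7⌉ = ⌈2.1⌉ = 3.
The value at rank 3 is 303.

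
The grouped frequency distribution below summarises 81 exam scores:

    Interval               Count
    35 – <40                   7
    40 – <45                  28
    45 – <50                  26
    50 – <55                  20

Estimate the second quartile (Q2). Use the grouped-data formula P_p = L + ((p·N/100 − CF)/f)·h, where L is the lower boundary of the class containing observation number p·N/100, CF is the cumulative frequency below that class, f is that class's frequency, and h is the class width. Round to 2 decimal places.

46.06

N = 81; target position k = 50/100 · 81 = 40.5.
Cumulative frequencies: 7, 35, 61, 81.
Observation 40.5 falls in the class 45 – <50.
L = 45, CF = 35, f = 26, h = 5.
P50 = 45 + ((40.5 − 35)/26)·5 = 45 + 1.05769 = 46.0577.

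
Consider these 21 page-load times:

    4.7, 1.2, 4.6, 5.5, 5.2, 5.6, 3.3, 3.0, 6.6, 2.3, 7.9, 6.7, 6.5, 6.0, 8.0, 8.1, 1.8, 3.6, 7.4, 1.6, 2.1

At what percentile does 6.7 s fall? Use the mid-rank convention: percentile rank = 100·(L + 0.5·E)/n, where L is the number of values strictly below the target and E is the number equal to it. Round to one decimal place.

Sorted: 1.2, 1.6, 1.8, 2.1, 2.3, 3.0, 3.3, 3.6, 4.6, 4.7, 5.2, 5.5, 5.6, 6.0, 6.5, 6.6, 6.7, 7.4, 7.9, 8.0, 8.1.
Count below 6.7: L = 16; count equal: E = 1; n = 21.
Percentile rank = 100·(16 + 0.5·1)/21 = 100·16.5/21 = 78.57.

78.6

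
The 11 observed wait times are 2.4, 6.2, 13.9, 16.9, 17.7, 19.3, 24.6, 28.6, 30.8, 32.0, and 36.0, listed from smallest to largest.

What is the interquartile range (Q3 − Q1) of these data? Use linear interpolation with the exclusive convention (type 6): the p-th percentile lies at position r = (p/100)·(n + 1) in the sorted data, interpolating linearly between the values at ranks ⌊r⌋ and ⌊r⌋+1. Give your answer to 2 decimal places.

n = 11.
P25: r = 3 (integer) → 13.9.
P75: r = 9 (integer) → 30.8.
Difference: 30.8 − 13.9 = 16.9.

16.90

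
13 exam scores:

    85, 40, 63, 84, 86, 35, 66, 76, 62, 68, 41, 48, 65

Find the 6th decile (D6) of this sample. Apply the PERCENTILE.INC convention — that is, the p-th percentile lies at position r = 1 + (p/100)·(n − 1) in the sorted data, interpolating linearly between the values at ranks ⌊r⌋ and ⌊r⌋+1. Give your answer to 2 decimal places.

66.40

Sorted: 35, 40, 41, 48, 62, 63, 65, 66, 68, 76, 84, 85, 86.
n = 13.
r = 1 + (60/100)·(13 − 1) = 1 + 7.2 = 8.2.
Rank 8 is 66 and rank 9 is 68.
Interpolate: 66 + 0.2·(68 − 66) = 66 + 0.2·2 = 66.4.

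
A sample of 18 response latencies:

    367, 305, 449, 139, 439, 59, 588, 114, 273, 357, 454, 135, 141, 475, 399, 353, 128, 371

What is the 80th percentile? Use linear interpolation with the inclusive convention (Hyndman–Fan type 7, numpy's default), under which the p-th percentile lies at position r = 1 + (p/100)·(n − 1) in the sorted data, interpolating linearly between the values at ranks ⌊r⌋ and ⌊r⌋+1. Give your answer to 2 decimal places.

445.00

Sorted: 59, 114, 128, 135, 139, 141, 273, 305, 353, 357, 367, 371, 399, 439, 449, 454, 475, 588.
n = 18.
r = 1 + (80/100)·(18 − 1) = 1 + 13.6 = 14.6.
Rank 14 is 439 and rank 15 is 449.
Interpolate: 439 + 0.6·(449 − 439) = 439 + 0.6·10 = 445.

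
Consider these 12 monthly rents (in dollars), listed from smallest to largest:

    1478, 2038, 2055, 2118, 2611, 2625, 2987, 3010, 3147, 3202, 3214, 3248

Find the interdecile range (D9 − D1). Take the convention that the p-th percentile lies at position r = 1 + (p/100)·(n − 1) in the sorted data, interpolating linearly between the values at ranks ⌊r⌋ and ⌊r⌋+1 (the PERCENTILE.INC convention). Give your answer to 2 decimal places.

1173.10

n = 12.
P10: r = 2.1; ranks 2–3 are 2038, 2055; interpolating gives 2039.7.
P90: r = 10.9; ranks 10–11 are 3202, 3214; interpolating gives 3212.8.
Difference: 3212.8 − 2039.7 = 1173.1.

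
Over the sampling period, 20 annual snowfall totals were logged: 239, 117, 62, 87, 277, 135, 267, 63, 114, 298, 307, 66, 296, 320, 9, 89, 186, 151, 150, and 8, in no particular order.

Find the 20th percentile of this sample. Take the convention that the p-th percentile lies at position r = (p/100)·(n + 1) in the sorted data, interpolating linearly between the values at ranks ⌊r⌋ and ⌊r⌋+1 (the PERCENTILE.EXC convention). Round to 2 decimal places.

63.60

Sorted: 8, 9, 62, 63, 66, 87, 89, 114, 117, 135, 150, 151, 186, 239, 267, 277, 296, 298, 307, 320.
n = 20.
r = (20/100)·(20 + 1) = 4.2.
Rank 4 is 63 and rank 5 is 66.
Interpolate: 63 + 0.2·(66 − 63) = 63 + 0.2·3 = 63.6.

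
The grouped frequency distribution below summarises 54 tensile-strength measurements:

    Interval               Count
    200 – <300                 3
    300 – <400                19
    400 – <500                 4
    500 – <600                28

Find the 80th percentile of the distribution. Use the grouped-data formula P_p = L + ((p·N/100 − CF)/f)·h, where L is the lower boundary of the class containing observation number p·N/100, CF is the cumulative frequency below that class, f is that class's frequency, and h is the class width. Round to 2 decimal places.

N = 54; target position k = 80/100 · 54 = 43.2.
Cumulative frequencies: 3, 22, 26, 54.
Observation 43.2 falls in the class 500 – <600.
L = 500, CF = 26, f = 28, h = 100.
P80 = 500 + ((43.2 − 26)/28)·100 = 500 + 61.4286 = 561.429.

561.43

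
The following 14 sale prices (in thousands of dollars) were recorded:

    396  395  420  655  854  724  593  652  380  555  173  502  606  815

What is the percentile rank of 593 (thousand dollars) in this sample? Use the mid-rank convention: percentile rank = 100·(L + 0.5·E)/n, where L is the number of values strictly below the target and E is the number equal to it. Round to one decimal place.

Sorted: 173, 380, 395, 396, 420, 502, 555, 593, 606, 652, 655, 724, 815, 854.
Count below 593: L = 7; count equal: E = 1; n = 14.
Percentile rank = 100·(7 + 0.5·1)/14 = 100·7.5/14 = 53.57.

53.6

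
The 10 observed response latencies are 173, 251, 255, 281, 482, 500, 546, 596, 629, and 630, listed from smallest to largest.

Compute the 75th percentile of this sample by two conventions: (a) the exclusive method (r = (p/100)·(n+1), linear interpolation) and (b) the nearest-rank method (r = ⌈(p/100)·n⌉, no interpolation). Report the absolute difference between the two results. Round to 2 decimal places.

n = 10.
(a) r = 8.25; between ranks 8 (596) and 9 (629): 604.25.
(b) the nearest-rank method: rank 8 → 596.
|604.25 − 596| = 8.25.

8.25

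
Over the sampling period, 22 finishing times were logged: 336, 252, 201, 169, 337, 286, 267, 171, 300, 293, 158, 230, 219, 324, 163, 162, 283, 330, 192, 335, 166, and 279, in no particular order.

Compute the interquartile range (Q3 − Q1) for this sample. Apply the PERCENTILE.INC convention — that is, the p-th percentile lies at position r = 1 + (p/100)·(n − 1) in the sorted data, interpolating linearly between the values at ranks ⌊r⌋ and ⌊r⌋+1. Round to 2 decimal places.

Sorted: 158, 162, 163, 166, 169, 171, 192, 201, 219, 230, 252, 267, 279, 283, 286, 293, 300, 324, 330, 335, 336, 337.
n = 22.
P25: r = 6.25; ranks 6–7 are 171, 192; interpolating gives 176.25.
P75: r = 16.75; ranks 16–17 are 293, 300; interpolating gives 298.25.
Difference: 298.25 − 176.25 = 122.

122.00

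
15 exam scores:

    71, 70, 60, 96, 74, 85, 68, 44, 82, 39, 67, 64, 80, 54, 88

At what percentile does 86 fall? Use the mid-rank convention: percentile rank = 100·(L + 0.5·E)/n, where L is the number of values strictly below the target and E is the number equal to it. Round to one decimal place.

86.7

Sorted: 39, 44, 54, 60, 64, 67, 68, 70, 71, 74, 80, 82, 85, 88, 96.
Count below 86: L = 13; count equal: E = 0; n = 15.
Percentile rank = 100·(13 + 0.5·0)/15 = 100·13/15 = 86.67.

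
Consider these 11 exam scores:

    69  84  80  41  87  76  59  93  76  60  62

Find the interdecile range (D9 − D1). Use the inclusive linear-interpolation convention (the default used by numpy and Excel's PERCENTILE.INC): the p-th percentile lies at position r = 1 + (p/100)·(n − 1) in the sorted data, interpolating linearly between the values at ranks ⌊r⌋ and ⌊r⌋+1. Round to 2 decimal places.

Sorted: 41, 59, 60, 62, 69, 76, 76, 80, 84, 87, 93.
n = 11.
P10: r = 2 (integer) → 59.
P90: r = 10 (integer) → 87.
Difference: 87 − 59 = 28.

28.00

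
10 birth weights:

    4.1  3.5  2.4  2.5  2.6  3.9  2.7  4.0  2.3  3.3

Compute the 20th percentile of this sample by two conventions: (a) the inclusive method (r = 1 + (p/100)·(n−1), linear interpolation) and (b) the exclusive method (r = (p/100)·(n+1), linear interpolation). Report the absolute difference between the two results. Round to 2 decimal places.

0.06

Sorted: 2.3, 2.4, 2.5, 2.6, 2.7, 3.3, 3.5, 3.9, 4.0, 4.1.
n = 10.
(a) r = 2.8; between ranks 2 (2.4) and 3 (2.5): 2.48.
(b) r = 2.2; between ranks 2 (2.4) and 3 (2.5): 2.42.
|2.48 − 2.42| = 0.06.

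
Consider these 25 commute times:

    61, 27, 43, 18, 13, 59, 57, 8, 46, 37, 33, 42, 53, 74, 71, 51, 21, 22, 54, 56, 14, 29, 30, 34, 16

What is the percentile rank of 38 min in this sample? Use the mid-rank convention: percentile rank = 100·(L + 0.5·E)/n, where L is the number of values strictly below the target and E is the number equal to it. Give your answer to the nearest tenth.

Sorted: 8, 13, 14, 16, 18, 21, 22, 27, 29, 30, 33, 34, 37, 42, 43, 46, 51, 53, 54, 56, 57, 59, 61, 71, 74.
Count below 38: L = 13; count equal: E = 0; n = 25.
Percentile rank = 100·(13 + 0.5·0)/25 = 100·13/25 = 52.

52.0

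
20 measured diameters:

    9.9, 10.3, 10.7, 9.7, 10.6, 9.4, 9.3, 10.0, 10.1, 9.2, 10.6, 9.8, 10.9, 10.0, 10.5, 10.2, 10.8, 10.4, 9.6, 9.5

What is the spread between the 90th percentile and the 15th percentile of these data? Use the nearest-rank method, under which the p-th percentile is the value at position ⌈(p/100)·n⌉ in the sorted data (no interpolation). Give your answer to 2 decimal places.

1.30

Sorted: 9.2, 9.3, 9.4, 9.5, 9.6, 9.7, 9.8, 9.9, 10.0, 10.0, 10.1, 10.2, 10.3, 10.4, 10.5, 10.6, 10.6, 10.7, 10.8, 10.9.
n = 20.
P15: rank ⌈15/100·20⌉ = 3 → 9.4.
P90: rank ⌈90/100·20⌉ = 18 → 10.7.
Difference: 10.7 − 9.4 = 1.3.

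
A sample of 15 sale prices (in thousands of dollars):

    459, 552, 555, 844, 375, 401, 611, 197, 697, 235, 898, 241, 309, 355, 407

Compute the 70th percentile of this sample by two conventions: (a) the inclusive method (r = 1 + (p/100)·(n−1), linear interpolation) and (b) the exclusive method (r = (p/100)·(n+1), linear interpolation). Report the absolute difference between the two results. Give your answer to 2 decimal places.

Sorted: 197, 235, 241, 309, 355, 375, 401, 407, 459, 552, 555, 611, 697, 844, 898.
n = 15.
(a) r = 10.8; between ranks 10 (552) and 11 (555): 554.4.
(b) r = 11.2; between ranks 11 (555) and 12 (611): 566.2.
|554.4 − 566.2| = 11.8.

11.80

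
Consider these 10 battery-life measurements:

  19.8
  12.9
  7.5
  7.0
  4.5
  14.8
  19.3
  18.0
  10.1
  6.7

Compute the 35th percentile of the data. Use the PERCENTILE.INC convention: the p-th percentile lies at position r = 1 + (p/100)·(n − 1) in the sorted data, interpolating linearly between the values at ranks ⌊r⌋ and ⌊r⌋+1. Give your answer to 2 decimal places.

Sorted: 4.5, 6.7, 7.0, 7.5, 10.1, 12.9, 14.8, 18.0, 19.3, 19.8.
n = 10.
r = 1 + (35/100)·(10 − 1) = 1 + 3.15 = 4.15.
Rank 4 is 7.5 and rank 5 is 10.1.
Interpolate: 7.5 + 0.15·(10.1 − 7.5) = 7.5 + 0.15·2.6 = 7.89.

7.89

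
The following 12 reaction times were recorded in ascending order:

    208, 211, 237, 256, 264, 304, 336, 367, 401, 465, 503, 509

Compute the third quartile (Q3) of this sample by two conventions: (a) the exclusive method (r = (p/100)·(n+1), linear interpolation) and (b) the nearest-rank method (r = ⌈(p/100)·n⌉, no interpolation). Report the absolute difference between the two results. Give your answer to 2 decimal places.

n = 12.
(a) r = 9.75; between ranks 9 (401) and 10 (465): 449.
(b) the nearest-rank method: rank 9 → 401.
|449 − 401| = 48.

48.00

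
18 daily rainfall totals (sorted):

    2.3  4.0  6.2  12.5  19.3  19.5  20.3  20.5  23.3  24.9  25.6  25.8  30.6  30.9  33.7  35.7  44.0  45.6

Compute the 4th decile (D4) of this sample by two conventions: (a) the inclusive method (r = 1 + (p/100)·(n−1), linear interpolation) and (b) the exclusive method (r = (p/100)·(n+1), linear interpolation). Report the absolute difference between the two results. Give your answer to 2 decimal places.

n = 18.
(a) r = 7.8; between ranks 7 (20.3) and 8 (20.5): 20.46.
(b) r = 7.6; between ranks 7 (20.3) and 8 (20.5): 20.42.
|20.46 − 20.42| = 0.04.

0.04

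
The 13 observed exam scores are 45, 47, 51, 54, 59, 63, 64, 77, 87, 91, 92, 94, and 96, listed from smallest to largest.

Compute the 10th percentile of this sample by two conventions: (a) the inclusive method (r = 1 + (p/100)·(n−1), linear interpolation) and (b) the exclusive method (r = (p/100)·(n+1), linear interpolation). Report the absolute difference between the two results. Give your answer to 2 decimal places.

2.00

n = 13.
(a) r = 2.2; between ranks 2 (47) and 3 (51): 47.8.
(b) r = 1.4; between ranks 1 (45) and 2 (47): 45.8.
|47.8 − 45.8| = 2.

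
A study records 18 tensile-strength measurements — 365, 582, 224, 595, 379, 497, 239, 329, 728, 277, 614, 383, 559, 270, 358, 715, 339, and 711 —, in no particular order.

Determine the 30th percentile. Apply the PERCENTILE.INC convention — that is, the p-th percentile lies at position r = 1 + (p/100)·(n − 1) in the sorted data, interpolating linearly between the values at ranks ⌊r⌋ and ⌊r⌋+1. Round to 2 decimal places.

Sorted: 224, 239, 270, 277, 329, 339, 358, 365, 379, 383, 497, 559, 582, 595, 614, 711, 715, 728.
n = 18.
r = 1 + (30/100)·(18 − 1) = 1 + 5.1 = 6.1.
Rank 6 is 339 and rank 7 is 358.
Interpolate: 339 + 0.1·(358 − 339) = 339 + 0.1·19 = 340.9.

340.90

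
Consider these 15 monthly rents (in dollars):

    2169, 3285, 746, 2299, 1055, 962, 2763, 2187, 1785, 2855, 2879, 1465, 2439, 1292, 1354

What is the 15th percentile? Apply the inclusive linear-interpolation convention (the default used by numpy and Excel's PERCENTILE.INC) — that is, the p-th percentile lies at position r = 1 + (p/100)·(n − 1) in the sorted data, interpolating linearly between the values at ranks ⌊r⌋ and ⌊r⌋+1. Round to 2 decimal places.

1078.70

Sorted: 746, 962, 1055, 1292, 1354, 1465, 1785, 2169, 2187, 2299, 2439, 2763, 2855, 2879, 3285.
n = 15.
r = 1 + (15/100)·(15 − 1) = 1 + 2.1 = 3.1.
Rank 3 is 1055 and rank 4 is 1292.
Interpolate: 1055 + 0.1·(1292 − 1055) = 1055 + 0.1·237 = 1078.7.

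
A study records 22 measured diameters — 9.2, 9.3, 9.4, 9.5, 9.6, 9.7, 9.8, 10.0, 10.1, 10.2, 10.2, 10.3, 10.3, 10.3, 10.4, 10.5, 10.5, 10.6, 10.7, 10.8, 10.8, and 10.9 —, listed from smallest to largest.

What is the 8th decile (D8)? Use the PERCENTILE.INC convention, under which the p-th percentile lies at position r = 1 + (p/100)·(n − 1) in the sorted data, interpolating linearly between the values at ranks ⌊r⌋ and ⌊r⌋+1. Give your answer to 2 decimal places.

n = 22.
r = 1 + (80/100)·(22 − 1) = 1 + 16.8 = 17.8.
Rank 17 is 10.5 and rank 18 is 10.6.
Interpolate: 10.5 + 0.8·(10.6 − 10.5) = 10.5 + 0.8·0.1 = 10.58.

10.58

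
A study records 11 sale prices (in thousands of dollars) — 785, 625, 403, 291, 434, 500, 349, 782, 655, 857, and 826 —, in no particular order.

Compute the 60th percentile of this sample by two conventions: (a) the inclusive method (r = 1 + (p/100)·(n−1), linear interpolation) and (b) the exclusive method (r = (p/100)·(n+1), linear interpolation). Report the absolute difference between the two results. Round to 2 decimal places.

25.40

Sorted: 291, 349, 403, 434, 500, 625, 655, 782, 785, 826, 857.
n = 11.
(a) r = 7 → value at rank 7 = 655.
(b) r = 7.2; between ranks 7 (655) and 8 (782): 680.4.
|655 − 680.4| = 25.4.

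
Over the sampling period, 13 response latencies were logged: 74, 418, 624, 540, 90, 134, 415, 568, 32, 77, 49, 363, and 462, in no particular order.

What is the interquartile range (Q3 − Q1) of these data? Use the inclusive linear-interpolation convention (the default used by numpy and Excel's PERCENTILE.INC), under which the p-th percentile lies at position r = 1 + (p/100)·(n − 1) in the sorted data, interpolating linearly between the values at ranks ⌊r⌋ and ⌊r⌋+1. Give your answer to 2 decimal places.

Sorted: 32, 49, 74, 77, 90, 134, 363, 415, 418, 462, 540, 568, 624.
n = 13.
P25: r = 4 (integer) → 77.
P75: r = 10 (integer) → 462.
Difference: 462 − 77 = 385.

385.00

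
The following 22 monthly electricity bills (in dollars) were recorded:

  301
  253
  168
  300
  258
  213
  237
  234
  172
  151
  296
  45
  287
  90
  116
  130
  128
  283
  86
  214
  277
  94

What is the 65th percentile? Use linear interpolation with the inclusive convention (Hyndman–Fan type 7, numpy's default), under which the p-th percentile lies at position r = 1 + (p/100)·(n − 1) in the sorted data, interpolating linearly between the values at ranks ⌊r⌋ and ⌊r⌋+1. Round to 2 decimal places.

Sorted: 45, 86, 90, 94, 116, 128, 130, 151, 168, 172, 213, 214, 234, 237, 253, 258, 277, 283, 287, 296, 300, 301.
n = 22.
r = 1 + (65/100)·(22 − 1) = 1 + 13.65 = 14.65.
Rank 14 is 237 and rank 15 is 253.
Interpolate: 237 + 0.65·(253 − 237) = 237 + 0.65·16 = 247.4.

247.40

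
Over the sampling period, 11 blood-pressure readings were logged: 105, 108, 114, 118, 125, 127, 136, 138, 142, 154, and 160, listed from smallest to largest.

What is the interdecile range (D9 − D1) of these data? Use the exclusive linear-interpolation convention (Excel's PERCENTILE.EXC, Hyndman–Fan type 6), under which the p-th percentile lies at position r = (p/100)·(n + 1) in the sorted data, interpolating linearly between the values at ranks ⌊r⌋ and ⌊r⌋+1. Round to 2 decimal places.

53.20

n = 11.
P10: r = 1.2; ranks 1–2 are 105, 108; interpolating gives 105.6.
P90: r = 10.8; ranks 10–11 are 154, 160; interpolating gives 158.8.
Difference: 158.8 − 105.6 = 53.2.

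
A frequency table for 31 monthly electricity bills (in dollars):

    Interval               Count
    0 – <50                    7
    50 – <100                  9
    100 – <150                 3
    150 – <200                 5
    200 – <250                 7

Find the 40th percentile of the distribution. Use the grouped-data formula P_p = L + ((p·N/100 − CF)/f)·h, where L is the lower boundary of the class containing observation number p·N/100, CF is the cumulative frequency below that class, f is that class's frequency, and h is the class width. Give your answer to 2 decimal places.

80.00

N = 31; target position k = 40/100 · 31 = 12.4.
Cumulative frequencies: 7, 16, 19, 24, 31.
Observation 12.4 falls in the class 50 – <100.
L = 50, CF = 7, f = 9, h = 50.
P40 = 50 + ((12.4 − 7)/9)·50 = 50 + 30 = 80.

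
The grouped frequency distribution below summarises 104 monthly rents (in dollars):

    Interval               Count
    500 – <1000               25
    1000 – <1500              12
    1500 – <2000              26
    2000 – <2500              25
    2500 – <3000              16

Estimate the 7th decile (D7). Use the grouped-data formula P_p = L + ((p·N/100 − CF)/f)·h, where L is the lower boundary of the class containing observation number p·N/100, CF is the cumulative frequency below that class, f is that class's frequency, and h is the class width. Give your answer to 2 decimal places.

2196.00

N = 104; target position k = 70/100 · 104 = 72.8.
Cumulative frequencies: 25, 37, 63, 88, 104.
Observation 72.8 falls in the class 2000 – <2500.
L = 2000, CF = 63, f = 25, h = 500.
P70 = 2000 + ((72.8 − 63)/25)·500 = 2000 + 196 = 2196.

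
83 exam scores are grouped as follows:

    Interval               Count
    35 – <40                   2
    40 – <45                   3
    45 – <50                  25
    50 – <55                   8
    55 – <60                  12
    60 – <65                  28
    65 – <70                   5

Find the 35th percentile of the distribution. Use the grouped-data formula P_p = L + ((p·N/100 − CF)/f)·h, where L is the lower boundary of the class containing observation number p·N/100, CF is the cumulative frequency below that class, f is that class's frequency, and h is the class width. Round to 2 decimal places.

49.81

N = 83; target position k = 35/100 · 83 = 29.05.
Cumulative frequencies: 2, 5, 30, 38, 50, 78, 83.
Observation 29.05 falls in the class 45 – <50.
L = 45, CF = 5, f = 25, h = 5.
P35 = 45 + ((29.05 − 5)/25)·5 = 45 + 4.81 = 49.81.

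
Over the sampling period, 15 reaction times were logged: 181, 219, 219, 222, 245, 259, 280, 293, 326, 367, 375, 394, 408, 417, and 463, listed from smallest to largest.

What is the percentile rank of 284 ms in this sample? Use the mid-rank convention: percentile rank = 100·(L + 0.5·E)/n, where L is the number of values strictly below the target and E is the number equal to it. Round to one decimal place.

Count below 284: L = 7; count equal: E = 0; n = 15.
Percentile rank = 100·(7 + 0.5·0)/15 = 100·7/15 = 46.67.

46.7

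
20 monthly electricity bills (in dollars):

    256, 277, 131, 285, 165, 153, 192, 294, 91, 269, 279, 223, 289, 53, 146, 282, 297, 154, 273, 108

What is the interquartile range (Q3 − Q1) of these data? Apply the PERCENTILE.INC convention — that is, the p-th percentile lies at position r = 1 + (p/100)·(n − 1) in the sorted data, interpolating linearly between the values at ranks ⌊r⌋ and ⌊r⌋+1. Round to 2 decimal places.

Sorted: 53, 91, 108, 131, 146, 153, 154, 165, 192, 223, 256, 269, 273, 277, 279, 282, 285, 289, 294, 297.
n = 20.
P25: r = 5.75; ranks 5–6 are 146, 153; interpolating gives 151.25.
P75: r = 15.25; ranks 15–16 are 279, 282; interpolating gives 279.75.
Difference: 279.75 − 151.25 = 128.5.

128.50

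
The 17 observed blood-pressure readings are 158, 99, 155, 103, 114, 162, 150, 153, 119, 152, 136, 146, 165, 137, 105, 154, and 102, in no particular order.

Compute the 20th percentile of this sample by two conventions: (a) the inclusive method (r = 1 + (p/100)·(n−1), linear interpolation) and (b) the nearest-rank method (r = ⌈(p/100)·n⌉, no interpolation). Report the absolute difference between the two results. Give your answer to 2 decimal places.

Sorted: 99, 102, 103, 105, 114, 119, 136, 137, 146, 150, 152, 153, 154, 155, 158, 162, 165.
n = 17.
(a) r = 4.2; between ranks 4 (105) and 5 (114): 106.8.
(b) the nearest-rank method: rank 4 → 105.
|106.8 − 105| = 1.8.

1.80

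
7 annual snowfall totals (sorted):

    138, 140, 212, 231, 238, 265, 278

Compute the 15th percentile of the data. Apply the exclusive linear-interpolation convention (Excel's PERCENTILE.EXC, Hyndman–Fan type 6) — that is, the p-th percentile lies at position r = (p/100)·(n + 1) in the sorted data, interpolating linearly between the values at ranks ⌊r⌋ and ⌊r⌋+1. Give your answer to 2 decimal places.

138.40

n = 7.
r = (15/100)·(7 + 1) = 1.2.
Rank 1 is 138 and rank 2 is 140.
Interpolate: 138 + 0.2·(140 − 138) = 138 + 0.2·2 = 138.4.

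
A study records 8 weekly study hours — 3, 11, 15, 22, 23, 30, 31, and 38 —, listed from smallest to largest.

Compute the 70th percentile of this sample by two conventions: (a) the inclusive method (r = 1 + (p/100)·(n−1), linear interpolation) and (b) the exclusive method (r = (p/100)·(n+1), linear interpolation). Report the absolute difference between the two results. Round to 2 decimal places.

n = 8.
(a) r = 5.9; between ranks 5 (23) and 6 (30): 29.3.
(b) r = 6.3; between ranks 6 (30) and 7 (31): 30.3.
|29.3 − 30.3| = 1.

1.00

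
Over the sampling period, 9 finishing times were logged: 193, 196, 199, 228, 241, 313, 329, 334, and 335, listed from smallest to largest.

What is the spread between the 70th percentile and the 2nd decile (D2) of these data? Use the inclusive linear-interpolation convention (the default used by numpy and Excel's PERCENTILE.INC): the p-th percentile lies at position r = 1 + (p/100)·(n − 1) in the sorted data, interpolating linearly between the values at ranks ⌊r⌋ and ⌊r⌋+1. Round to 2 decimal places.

124.80

n = 9.
P20: r = 2.6; ranks 2–3 are 196, 199; interpolating gives 197.8.
P70: r = 6.6; ranks 6–7 are 313, 329; interpolating gives 322.6.
Difference: 322.6 − 197.8 = 124.8.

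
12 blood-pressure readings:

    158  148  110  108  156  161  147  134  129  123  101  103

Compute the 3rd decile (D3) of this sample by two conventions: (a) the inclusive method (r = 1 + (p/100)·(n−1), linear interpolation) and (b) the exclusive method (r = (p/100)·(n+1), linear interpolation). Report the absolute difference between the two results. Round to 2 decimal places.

4.10

Sorted: 101, 103, 108, 110, 123, 129, 134, 147, 148, 156, 158, 161.
n = 12.
(a) r = 4.3; between ranks 4 (110) and 5 (123): 113.9.
(b) r = 3.9; between ranks 3 (108) and 4 (110): 109.8.
|113.9 − 109.8| = 4.1.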